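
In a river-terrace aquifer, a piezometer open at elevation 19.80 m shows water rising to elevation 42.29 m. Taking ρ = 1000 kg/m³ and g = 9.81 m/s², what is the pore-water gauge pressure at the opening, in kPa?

P ≈ 221 kPa

Pressure head ψ = h − z = 42.29 − 19.80 = 22.49 m.
P = ρgψ = 1000 × 9.81 × 22.49 = 220627 Pa ≈ 221 kPa.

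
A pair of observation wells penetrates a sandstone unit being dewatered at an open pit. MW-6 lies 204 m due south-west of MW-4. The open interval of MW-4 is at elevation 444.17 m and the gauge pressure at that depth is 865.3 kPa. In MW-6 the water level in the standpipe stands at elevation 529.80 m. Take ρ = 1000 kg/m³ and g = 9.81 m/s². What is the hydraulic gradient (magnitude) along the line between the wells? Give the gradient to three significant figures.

i ≈ 0.0126

Pressure head at MW-4: ψ = P/(ρg) = 865.3×1000 / (1000 × 9.81) = 88.21 m.
Total head at MW-4: h = z + ψ = 444.17 + 88.21 = 532.38 m.
Total head at MW-6: h = 529.80 m (water level in the piezometer is the total head).
Head difference: h(MW-4) − h(MW-6) = 532.38 − 529.80 = 2.58 m.
Hydraulic gradient: i = |Δh| / L = 2.58 / 204 = 0.0126.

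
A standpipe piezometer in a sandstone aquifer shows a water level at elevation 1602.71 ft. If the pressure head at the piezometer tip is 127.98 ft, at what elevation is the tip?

z ≈ 1474.73 ft

z = h − ψ = 1602.71 − 127.98 = 1474.73 ft.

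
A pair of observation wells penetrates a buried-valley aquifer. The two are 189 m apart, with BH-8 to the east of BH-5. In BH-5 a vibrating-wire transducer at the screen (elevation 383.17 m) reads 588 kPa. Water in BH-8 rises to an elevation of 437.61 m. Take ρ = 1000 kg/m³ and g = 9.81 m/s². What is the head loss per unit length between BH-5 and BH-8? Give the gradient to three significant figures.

Pressure head at BH-5: ψ = P/(ρg) = 588×1000 / (1000 × 9.81) = 59.94 m.
Total head at BH-5: h = z + ψ = 383.17 + 59.94 = 443.11 m.
Total head at BH-8: h = 437.61 m (water level in the piezometer is the total head).
Head difference: h(BH-5) − h(BH-8) = 443.11 − 437.61 = 5.50 m.
Hydraulic gradient: i = |Δh| / L = 5.50 / 189 = 0.0291.

i ≈ 0.0291 m/m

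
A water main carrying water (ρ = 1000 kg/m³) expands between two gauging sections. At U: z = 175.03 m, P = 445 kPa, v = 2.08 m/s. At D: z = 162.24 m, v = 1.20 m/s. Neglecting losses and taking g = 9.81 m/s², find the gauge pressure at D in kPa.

P₂ ≈ 572 kPa

Pressure head at U: ψ₁ = P₁/(ρg) = 445×1000 / (1000 × 9.81) = 45.36 m.
Velocity heads: v₁²/2g = 2.08²/19.62 = 0.221 m; v₂²/2g = 1.20²/19.62 = 0.073 m.
Total head H = z₁ + ψ₁ + v₁²/2g = 175.03 + 45.36 + 0.221 = 220.61 m.
ψ₂ = H − z₂ − v₂²/2g = 220.61 − 162.24 − 0.073 = 58.30 m.
P₂ = ρgψ₂ = 1000 × 9.81 × 58.30 ≈ 572 kPa.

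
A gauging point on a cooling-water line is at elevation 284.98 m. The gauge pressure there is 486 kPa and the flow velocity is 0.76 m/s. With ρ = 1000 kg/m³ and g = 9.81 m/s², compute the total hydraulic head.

h ≈ 334.55 m

Pressure head ψ = P/(ρg) = 486×1000 / (1000 × 9.81) = 49.54 m.
Velocity head = v²/(2g) = 0.76² / (2 × 9.81) = 0.029 m.
h = z + ψ + v²/(2g) = 284.98 + 49.54 + 0.029 = 334.55 m.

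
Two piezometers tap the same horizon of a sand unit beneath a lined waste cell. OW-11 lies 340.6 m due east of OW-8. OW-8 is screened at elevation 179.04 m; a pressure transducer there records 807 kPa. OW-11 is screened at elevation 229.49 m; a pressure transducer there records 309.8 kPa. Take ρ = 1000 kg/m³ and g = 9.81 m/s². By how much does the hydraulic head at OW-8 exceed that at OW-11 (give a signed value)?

Pressure head at OW-8: ψ = P/(ρg) = 807×1000 / (1000 × 9.81) = 82.26 m.
Total head at OW-8: h = z + ψ = 179.04 + 82.26 = 261.30 m.
Pressure head at OW-11: ψ = P/(ρg) = 309.8×1000 / (1000 × 9.81) = 31.58 m.
Total head at OW-11: h = z + ψ = 229.49 + 31.58 = 261.07 m.
Head difference: h(OW-8) − h(OW-11) = 261.30 − 261.07 = 0.23 m.

Δh ≈ 0.23 m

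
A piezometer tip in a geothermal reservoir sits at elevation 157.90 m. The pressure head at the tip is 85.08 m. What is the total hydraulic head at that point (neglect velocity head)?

h ≈ 242.98 m

h = z + ψ = 157.90 + 85.08 = 242.98 m.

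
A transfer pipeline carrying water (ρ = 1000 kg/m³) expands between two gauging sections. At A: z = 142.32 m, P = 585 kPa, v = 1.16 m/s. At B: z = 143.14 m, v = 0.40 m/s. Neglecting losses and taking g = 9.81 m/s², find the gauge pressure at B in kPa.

Pressure head at A: ψ₁ = P₁/(ρg) = 585×1000 / (1000 × 9.81) = 59.63 m.
Velocity heads: v₁²/2g = 1.16²/19.62 = 0.069 m; v₂²/2g = 0.40²/19.62 = 0.008 m.
Total head H = z₁ + ψ₁ + v₁²/2g = 142.32 + 59.63 + 0.069 = 202.02 m.
ψ₂ = H − z₂ − v₂²/2g = 202.02 − 143.14 − 0.008 = 58.87 m.
P₂ = ρgψ₂ = 1000 × 9.81 × 58.87 ≈ 578 kPa.

P₂ ≈ 578 kPa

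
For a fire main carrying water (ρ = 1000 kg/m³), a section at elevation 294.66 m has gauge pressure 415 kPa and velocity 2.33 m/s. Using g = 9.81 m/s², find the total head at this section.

h ≈ 337.24 m

Pressure head ψ = P/(ρg) = 415×1000 / (1000 × 9.81) = 42.30 m.
Velocity head = v²/(2g) = 2.33² / (2 × 9.81) = 0.277 m.
h = z + ψ + v²/(2g) = 294.66 + 42.30 + 0.277 = 337.24 m.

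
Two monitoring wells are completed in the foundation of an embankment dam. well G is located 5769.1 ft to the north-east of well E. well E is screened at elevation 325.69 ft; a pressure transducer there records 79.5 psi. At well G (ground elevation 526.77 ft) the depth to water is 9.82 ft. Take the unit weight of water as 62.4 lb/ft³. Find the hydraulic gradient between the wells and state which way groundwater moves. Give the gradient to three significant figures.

Pressure head at well E: ψ = 144·P/γ = 144 × 79.5 / 62.4 = 183.46 ft.
Total head at well E: h = z + ψ = 325.69 + 183.46 = 509.15 ft.
Total head at well G: h = 526.77 − 9.82 = 516.95 ft.
Head difference: h(well E) − h(well G) = 509.15 − 516.95 = -7.80 ft.
Hydraulic gradient: i = |Δh| / L = 7.80 / 5769.1 = 0.00135.
Flow is from higher to lower head: from well G toward well E, i.e. toward the south-west.

i ≈ 0.00135; groundwater flows toward the south-west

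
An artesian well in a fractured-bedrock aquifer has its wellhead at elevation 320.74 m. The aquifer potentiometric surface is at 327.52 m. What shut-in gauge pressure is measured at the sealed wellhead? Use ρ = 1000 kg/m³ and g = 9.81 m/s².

P ≈ 66.5 kPa

Head above the cap: Δh = 327.52 − 320.74 = 6.78 m.
P = ρgΔh = 1000 × 9.81 × 6.78 = 66512 Pa ≈ 66.5 kPa.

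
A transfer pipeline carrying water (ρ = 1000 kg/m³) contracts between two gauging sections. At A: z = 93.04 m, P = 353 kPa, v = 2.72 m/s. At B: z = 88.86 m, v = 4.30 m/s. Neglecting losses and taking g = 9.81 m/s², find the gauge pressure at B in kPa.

P₂ ≈ 388 kPa

Pressure head at A: ψ₁ = P₁/(ρg) = 353×1000 / (1000 × 9.81) = 35.98 m.
Velocity heads: v₁²/2g = 2.72²/19.62 = 0.377 m; v₂²/2g = 4.30²/19.62 = 0.942 m.
Total head H = z₁ + ψ₁ + v₁²/2g = 93.04 + 35.98 + 0.377 = 129.40 m.
ψ₂ = H − z₂ − v₂²/2g = 129.40 − 88.86 − 0.942 = 39.60 m.
P₂ = ρgψ₂ = 1000 × 9.81 × 39.60 ≈ 388 kPa.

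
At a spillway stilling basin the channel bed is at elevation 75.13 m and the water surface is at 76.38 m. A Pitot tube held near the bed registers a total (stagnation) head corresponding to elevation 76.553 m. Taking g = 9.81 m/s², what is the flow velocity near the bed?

v ≈ 1.84 m/s

Near the bed, under hydrostatic conditions, the piezometric head (z + ψ) equals the free-surface elevation, 76.38 m.
Velocity head = total − piezometric = 76.553 − 76.38 = 0.173 m.
v = √(2g·h_v) = √(2 × 9.81 × 0.173) = 1.84 m/s.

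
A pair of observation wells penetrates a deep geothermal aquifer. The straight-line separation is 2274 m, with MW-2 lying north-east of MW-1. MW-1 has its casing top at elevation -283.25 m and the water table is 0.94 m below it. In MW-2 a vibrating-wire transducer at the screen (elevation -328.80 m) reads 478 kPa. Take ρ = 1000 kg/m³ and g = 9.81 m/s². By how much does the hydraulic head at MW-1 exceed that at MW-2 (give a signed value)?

Δh ≈ -4.12 m

Total head at MW-1: h = -283.25 − 0.94 = -284.19 m.
Pressure head at MW-2: ψ = P/(ρg) = 478×1000 / (1000 × 9.81) = 48.73 m.
Total head at MW-2: h = z + ψ = -328.80 + 48.73 = -280.07 m.
Head difference: h(MW-1) − h(MW-2) = -284.19 − (-280.07) = -4.12 m.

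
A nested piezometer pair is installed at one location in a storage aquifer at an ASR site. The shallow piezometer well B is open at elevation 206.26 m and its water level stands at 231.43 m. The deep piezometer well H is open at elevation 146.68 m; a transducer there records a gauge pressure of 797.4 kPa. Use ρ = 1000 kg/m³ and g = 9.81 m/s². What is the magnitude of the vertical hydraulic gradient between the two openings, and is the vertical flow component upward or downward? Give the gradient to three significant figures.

|i_v| ≈ 0.0582; vertical flow is downward

Total head at well B: h = 231.43 m (water level in the standpipe).
Pressure head at well H: ψ = P/(ρg) = 797.4×1000 / (1000 × 9.81) = 81.28 m.
Total head at well H: h = z + ψ = 146.68 + 81.28 = 227.96 m.
Δh = h(well B) − h(well H) = 231.43 − 227.96 = 3.47 m.
Vertical separation Δz = 206.26 − 146.68 = 59.58 m.
|i_v| = |Δh| / Δz = 3.47 / 59.58 = 0.0582.
Head is higher in the shallow piezometer, so vertical flow is downward (recharge condition).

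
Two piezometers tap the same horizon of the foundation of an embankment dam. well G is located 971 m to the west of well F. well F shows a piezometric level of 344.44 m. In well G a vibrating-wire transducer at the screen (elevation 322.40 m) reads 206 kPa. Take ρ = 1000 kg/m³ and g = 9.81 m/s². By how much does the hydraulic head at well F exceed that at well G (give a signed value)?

Total head at well F: h = 344.44 m (water level in the piezometer is the total head).
Pressure head at well G: ψ = P/(ρg) = 206×1000 / (1000 × 9.81) = 21.00 m.
Total head at well G: h = z + ψ = 322.40 + 21.00 = 343.40 m.
Head difference: h(well F) − h(well G) = 344.44 − 343.40 = 1.04 m.

Δh ≈ 1.04 m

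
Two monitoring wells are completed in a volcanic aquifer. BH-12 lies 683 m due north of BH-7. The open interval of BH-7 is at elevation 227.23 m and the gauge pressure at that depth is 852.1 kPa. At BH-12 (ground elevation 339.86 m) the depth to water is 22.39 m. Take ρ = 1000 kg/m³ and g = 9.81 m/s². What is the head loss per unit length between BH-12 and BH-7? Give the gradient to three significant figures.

Pressure head at BH-7: ψ = P/(ρg) = 852.1×1000 / (1000 × 9.81) = 86.86 m.
Total head at BH-7: h = z + ψ = 227.23 + 86.86 = 314.09 m.
Total head at BH-12: h = 339.86 − 22.39 = 317.47 m.
Head difference: h(BH-7) − h(BH-12) = 314.09 − 317.47 = -3.38 m.
Hydraulic gradient: i = |Δh| / L = 3.38 / 683 = 0.00495.

i ≈ 0.00495 m/m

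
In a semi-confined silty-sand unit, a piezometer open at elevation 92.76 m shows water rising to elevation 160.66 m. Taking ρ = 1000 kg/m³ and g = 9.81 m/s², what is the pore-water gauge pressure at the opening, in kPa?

Pressure head ψ = h − z = 160.66 − 92.76 = 67.90 m.
P = ρgψ = 1000 × 9.81 × 67.90 = 666099 Pa ≈ 666 kPa.

P ≈ 666 kPa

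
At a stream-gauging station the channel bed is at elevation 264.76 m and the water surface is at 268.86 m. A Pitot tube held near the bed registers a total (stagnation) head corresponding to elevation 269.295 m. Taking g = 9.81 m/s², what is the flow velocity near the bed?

v ≈ 2.92 m/s

Near the bed, under hydrostatic conditions, the piezometric head (z + ψ) equals the free-surface elevation, 268.86 m.
Velocity head = total − piezometric = 269.295 − 268.86 = 0.435 m.
v = √(2g·h_v) = √(2 × 9.81 × 0.435) = 2.92 m/s.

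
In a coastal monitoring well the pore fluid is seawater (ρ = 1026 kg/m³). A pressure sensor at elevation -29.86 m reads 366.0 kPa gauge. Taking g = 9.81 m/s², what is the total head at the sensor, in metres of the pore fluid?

h ≈ 6.50 m

ψ = P/(ρg) = 366.0×1000 / (1026 × 9.81) = 36.36 m.
h = z + ψ = -29.86 + 36.36 = 6.50 m.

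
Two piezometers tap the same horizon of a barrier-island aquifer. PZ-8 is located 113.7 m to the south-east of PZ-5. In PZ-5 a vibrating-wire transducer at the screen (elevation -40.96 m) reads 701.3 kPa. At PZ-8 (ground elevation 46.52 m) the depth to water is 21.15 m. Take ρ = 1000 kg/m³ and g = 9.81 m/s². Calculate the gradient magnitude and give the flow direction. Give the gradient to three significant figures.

i ≈ 0.0454; groundwater flows toward the south-east

Pressure head at PZ-5: ψ = P/(ρg) = 701.3×1000 / (1000 × 9.81) = 71.49 m.
Total head at PZ-5: h = z + ψ = -40.96 + 71.49 = 30.53 m.
Total head at PZ-8: h = 46.52 − 21.15 = 25.37 m.
Head difference: h(PZ-5) − h(PZ-8) = 30.53 − 25.37 = 5.16 m.
Hydraulic gradient: i = |Δh| / L = 5.16 / 113.7 = 0.0454.
Flow is from higher to lower head: from PZ-5 toward PZ-8, i.e. toward the south-east.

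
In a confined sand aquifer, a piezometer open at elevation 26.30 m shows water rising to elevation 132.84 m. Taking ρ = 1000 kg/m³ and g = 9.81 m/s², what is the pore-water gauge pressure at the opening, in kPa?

P ≈ 1050 kPa

Pressure head ψ = h − z = 132.84 − 26.30 = 106.54 m.
P = ρgψ = 1000 × 9.81 × 106.54 = 1045157 Pa ≈ 1050 kPa.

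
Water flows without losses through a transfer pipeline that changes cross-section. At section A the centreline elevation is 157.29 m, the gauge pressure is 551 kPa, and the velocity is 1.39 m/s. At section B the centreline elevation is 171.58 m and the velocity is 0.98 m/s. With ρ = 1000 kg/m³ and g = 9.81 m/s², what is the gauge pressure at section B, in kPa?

P₂ ≈ 411 kPa

Pressure head at A: ψ₁ = P₁/(ρg) = 551×1000 / (1000 × 9.81) = 56.17 m.
Velocity heads: v₁²/2g = 1.39²/19.62 = 0.098 m; v₂²/2g = 0.98²/19.62 = 0.049 m.
Total head H = z₁ + ψ₁ + v₁²/2g = 157.29 + 56.17 + 0.098 = 213.56 m.
ψ₂ = H − z₂ − v₂²/2g = 213.56 − 171.58 − 0.049 = 41.93 m.
P₂ = ρgψ₂ = 1000 × 9.81 × 41.93 ≈ 411 kPa.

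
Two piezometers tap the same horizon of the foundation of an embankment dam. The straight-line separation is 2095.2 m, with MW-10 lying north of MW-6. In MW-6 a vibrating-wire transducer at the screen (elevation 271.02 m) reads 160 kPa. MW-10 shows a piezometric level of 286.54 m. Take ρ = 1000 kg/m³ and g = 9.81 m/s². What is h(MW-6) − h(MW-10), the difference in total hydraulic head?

Pressure head at MW-6: ψ = P/(ρg) = 160×1000 / (1000 × 9.81) = 16.31 m.
Total head at MW-6: h = z + ψ = 271.02 + 16.31 = 287.33 m.
Total head at MW-10: h = 286.54 m (water level in the piezometer is the total head).
Head difference: h(MW-6) − h(MW-10) = 287.33 − 286.54 = 0.79 m.

Δh ≈ 0.79 m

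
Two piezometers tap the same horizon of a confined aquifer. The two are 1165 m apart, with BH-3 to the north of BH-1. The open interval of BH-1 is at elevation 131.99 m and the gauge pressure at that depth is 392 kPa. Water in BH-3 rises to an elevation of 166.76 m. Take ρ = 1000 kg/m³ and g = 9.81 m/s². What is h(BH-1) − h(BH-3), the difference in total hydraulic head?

Pressure head at BH-1: ψ = P/(ρg) = 392×1000 / (1000 × 9.81) = 39.96 m.
Total head at BH-1: h = z + ψ = 131.99 + 39.96 = 171.95 m.
Total head at BH-3: h = 166.76 m (water level in the piezometer is the total head).
Head difference: h(BH-1) − h(BH-3) = 171.95 − 166.76 = 5.19 m.

Δh ≈ 5.19 m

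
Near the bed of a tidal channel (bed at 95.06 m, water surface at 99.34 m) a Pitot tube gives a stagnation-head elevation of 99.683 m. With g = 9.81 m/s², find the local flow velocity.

v ≈ 2.59 m/s

Near the bed, under hydrostatic conditions, the piezometric head (z + ψ) equals the free-surface elevation, 99.34 m.
Velocity head = total − piezometric = 99.683 − 99.34 = 0.343 m.
v = √(2g·h_v) = √(2 × 9.81 × 0.343) = 2.59 m/s.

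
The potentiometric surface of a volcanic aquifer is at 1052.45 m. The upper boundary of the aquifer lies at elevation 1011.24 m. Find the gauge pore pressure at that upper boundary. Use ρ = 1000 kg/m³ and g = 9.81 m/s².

P ≈ 404 kPa

Pressure head at the aquifer top: ψ = h − z = 1052.45 − 1011.24 = 41.21 m.
P = ρgψ = 1000 × 9.81 × 41.21 = 404270 Pa ≈ 404 kPa.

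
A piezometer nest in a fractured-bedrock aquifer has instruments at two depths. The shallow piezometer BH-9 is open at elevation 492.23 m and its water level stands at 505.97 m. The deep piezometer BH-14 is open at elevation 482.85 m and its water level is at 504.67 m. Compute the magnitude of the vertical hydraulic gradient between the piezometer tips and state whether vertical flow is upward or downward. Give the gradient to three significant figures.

|i_v| ≈ 0.139; vertical flow is downward

Total head at BH-9: h = 505.97 m (water level in the standpipe).
Total head at BH-14: h = 504.67 m.
Δh = h(BH-9) − h(BH-14) = 505.97 − 504.67 = 1.30 m.
Vertical separation Δz = 492.23 − 482.85 = 9.38 m.
|i_v| = |Δh| / Δz = 1.30 / 9.38 = 0.139.
Head is higher in the shallow piezometer, so vertical flow is downward (recharge condition).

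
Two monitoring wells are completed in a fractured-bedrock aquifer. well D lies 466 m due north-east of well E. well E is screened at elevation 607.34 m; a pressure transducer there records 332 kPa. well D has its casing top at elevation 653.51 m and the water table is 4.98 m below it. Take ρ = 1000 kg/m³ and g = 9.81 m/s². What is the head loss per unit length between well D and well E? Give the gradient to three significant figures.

i ≈ 0.0158 m/m

Pressure head at well E: ψ = P/(ρg) = 332×1000 / (1000 × 9.81) = 33.84 m.
Total head at well E: h = z + ψ = 607.34 + 33.84 = 641.18 m.
Total head at well D: h = 653.51 − 4.98 = 648.53 m.
Head difference: h(well E) − h(well D) = 641.18 − 648.53 = -7.35 m.
Hydraulic gradient: i = |Δh| / L = 7.35 / 466 = 0.0158.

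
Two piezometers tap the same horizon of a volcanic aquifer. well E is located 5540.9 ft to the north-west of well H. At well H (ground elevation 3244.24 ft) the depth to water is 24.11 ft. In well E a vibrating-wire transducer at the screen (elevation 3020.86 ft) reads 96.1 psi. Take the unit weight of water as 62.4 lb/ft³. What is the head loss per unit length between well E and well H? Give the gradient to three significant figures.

i ≈ 0.00406 ft/ft

Total head at well H: h = 3244.24 − 24.11 = 3220.13 ft.
Pressure head at well E: ψ = 144·P/γ = 144 × 96.1 / 62.4 = 221.77 ft.
Total head at well E: h = z + ψ = 3020.86 + 221.77 = 3242.63 ft.
Head difference: h(well H) − h(well E) = 3220.13 − 3242.63 = -22.50 ft.
Hydraulic gradient: i = |Δh| / L = 22.50 / 5540.9 = 0.00406.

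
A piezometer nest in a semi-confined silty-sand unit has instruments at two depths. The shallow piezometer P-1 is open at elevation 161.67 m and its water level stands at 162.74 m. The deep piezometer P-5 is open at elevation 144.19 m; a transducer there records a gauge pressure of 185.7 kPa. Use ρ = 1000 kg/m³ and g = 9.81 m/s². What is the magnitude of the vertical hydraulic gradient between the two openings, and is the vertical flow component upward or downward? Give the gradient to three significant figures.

|i_v| ≈ 0.0217; vertical flow is upward

Total head at P-1: h = 162.74 m (water level in the standpipe).
Pressure head at P-5: ψ = P/(ρg) = 185.7×1000 / (1000 × 9.81) = 18.93 m.
Total head at P-5: h = z + ψ = 144.19 + 18.93 = 163.12 m.
Δh = h(P-1) − h(P-5) = 162.74 − 163.12 = -0.38 m.
Vertical separation Δz = 161.67 − 144.19 = 17.48 m.
|i_v| = |Δh| / Δz = 0.38 / 17.48 = 0.0217.
Head is higher in the deep piezometer, so vertical flow is upward (discharge condition).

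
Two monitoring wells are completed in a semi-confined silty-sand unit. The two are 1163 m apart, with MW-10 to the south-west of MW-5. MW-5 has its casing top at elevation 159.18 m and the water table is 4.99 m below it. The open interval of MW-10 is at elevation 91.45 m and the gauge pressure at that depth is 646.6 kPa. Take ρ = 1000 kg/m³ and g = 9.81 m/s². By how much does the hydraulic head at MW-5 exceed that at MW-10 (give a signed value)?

Total head at MW-5: h = 159.18 − 4.99 = 154.19 m.
Pressure head at MW-10: ψ = P/(ρg) = 646.6×1000 / (1000 × 9.81) = 65.91 m.
Total head at MW-10: h = z + ψ = 91.45 + 65.91 = 157.36 m.
Head difference: h(MW-5) − h(MW-10) = 154.19 − 157.36 = -3.17 m.

Δh ≈ -3.17 m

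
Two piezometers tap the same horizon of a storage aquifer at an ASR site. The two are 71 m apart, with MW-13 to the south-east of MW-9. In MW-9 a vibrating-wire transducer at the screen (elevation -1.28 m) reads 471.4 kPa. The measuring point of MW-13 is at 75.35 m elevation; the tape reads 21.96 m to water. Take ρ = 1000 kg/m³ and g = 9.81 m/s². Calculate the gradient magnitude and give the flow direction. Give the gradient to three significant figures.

Pressure head at MW-9: ψ = P/(ρg) = 471.4×1000 / (1000 × 9.81) = 48.05 m.
Total head at MW-9: h = z + ψ = -1.28 + 48.05 = 46.77 m.
Total head at MW-13: h = 75.35 − 21.96 = 53.39 m.
Head difference: h(MW-9) − h(MW-13) = 46.77 − 53.39 = -6.62 m.
Hydraulic gradient: i = |Δh| / L = 6.62 / 71 = 0.0932.
Flow is from higher to lower head: from MW-13 toward MW-9, i.e. toward the north-west.

i ≈ 0.0932; groundwater flows toward the north-west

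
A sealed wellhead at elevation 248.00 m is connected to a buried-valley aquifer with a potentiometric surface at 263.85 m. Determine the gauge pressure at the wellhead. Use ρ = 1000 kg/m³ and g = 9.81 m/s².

P ≈ 155 kPa

Head above the cap: Δh = 263.85 − 248.00 = 15.85 m.
P = ρgΔh = 1000 × 9.81 × 15.85 = 155488 Pa ≈ 155 kPa.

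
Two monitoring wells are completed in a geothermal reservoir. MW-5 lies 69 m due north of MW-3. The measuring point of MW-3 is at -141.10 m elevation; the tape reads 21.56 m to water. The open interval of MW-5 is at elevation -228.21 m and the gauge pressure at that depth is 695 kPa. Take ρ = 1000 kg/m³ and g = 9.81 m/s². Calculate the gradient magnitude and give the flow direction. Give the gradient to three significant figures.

i ≈ 0.0768; groundwater flows toward the south

Total head at MW-3: h = -141.10 − 21.56 = -162.66 m.
Pressure head at MW-5: ψ = P/(ρg) = 695×1000 / (1000 × 9.81) = 70.85 m.
Total head at MW-5: h = z + ψ = -228.21 + 70.85 = -157.36 m.
Head difference: h(MW-3) − h(MW-5) = -162.66 − (-157.36) = -5.30 m.
Hydraulic gradient: i = |Δh| / L = 5.30 / 69 = 0.0768.
Flow is from higher to lower head: from MW-5 toward MW-3, i.e. toward the south.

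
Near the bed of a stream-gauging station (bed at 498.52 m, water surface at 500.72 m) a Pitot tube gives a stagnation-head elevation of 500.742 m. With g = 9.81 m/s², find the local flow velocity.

Near the bed, under hydrostatic conditions, the piezometric head (z + ψ) equals the free-surface elevation, 500.72 m.
Velocity head = total − piezometric = 500.742 − 500.72 = 0.022 m.
v = √(2g·h_v) = √(2 × 9.81 × 0.022) = 0.657 m/s.

v ≈ 0.657 m/s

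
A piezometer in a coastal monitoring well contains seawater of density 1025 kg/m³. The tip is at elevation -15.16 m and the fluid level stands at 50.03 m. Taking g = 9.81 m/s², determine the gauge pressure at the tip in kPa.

Pressure head ψ = h − z = 50.03 − (-15.16) = 65.19 m.
P = ρgψ = 1025 × 9.81 × 65.19 = 655502 Pa ≈ 656 kPa.

P ≈ 656 kPa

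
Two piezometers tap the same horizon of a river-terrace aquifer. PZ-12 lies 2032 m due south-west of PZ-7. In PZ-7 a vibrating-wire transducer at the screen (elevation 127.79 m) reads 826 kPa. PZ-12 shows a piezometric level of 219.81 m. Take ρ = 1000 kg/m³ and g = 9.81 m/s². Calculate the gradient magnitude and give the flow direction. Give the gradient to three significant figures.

i ≈ 0.00385; groundwater flows toward the north-east

Pressure head at PZ-7: ψ = P/(ρg) = 826×1000 / (1000 × 9.81) = 84.20 m.
Total head at PZ-7: h = z + ψ = 127.79 + 84.20 = 211.99 m.
Total head at PZ-12: h = 219.81 m (water level in the piezometer is the total head).
Head difference: h(PZ-7) − h(PZ-12) = 211.99 − 219.81 = -7.82 m.
Hydraulic gradient: i = |Δh| / L = 7.82 / 2032 = 0.00385.
Flow is from higher to lower head: from PZ-12 toward PZ-7, i.e. toward the north-east.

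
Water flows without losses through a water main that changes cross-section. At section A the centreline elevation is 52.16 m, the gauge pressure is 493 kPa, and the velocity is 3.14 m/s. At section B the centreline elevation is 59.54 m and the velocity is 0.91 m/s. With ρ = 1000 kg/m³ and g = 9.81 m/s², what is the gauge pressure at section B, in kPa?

Pressure head at A: ψ₁ = P₁/(ρg) = 493×1000 / (1000 × 9.81) = 50.25 m.
Velocity heads: v₁²/2g = 3.14²/19.62 = 0.503 m; v₂²/2g = 0.91²/19.62 = 0.042 m.
Total head H = z₁ + ψ₁ + v₁²/2g = 52.16 + 50.25 + 0.503 = 102.91 m.
ψ₂ = H − z₂ − v₂²/2g = 102.91 − 59.54 − 0.042 = 43.33 m.
P₂ = ρgψ₂ = 1000 × 9.81 × 43.33 ≈ 425 kPa.

P₂ ≈ 425 kPa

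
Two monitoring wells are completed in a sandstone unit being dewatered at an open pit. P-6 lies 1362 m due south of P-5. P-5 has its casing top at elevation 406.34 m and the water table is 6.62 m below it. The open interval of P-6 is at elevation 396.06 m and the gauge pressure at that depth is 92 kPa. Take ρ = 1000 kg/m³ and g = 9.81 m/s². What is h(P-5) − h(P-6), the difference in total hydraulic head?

Total head at P-5: h = 406.34 − 6.62 = 399.72 m.
Pressure head at P-6: ψ = P/(ρg) = 92×1000 / (1000 × 9.81) = 9.38 m.
Total head at P-6: h = z + ψ = 396.06 + 9.38 = 405.44 m.
Head difference: h(P-5) − h(P-6) = 399.72 − 405.44 = -5.72 m.

Δh ≈ -5.72 m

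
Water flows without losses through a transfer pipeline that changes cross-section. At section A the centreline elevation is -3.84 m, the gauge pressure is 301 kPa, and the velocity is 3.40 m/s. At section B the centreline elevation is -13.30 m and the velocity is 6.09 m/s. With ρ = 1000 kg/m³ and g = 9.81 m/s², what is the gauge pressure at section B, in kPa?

P₂ ≈ 381 kPa

Pressure head at A: ψ₁ = P₁/(ρg) = 301×1000 / (1000 × 9.81) = 30.68 m.
Velocity heads: v₁²/2g = 3.40²/19.62 = 0.589 m; v₂²/2g = 6.09²/19.62 = 1.890 m.
Total head H = z₁ + ψ₁ + v₁²/2g = -3.84 + 30.68 + 0.589 = 27.43 m.
ψ₂ = H − z₂ − v₂²/2g = 27.43 − (-13.30) − 1.890 = 38.84 m.
P₂ = ρgψ₂ = 1000 × 9.81 × 38.84 ≈ 381 kPa.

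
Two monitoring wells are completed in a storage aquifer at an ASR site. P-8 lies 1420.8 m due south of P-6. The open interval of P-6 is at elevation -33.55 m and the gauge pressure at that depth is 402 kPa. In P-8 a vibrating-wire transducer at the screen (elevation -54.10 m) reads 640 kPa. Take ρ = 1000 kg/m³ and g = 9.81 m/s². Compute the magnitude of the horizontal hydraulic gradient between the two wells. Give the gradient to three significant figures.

Pressure head at P-6: ψ = P/(ρg) = 402×1000 / (1000 × 9.81) = 40.98 m.
Total head at P-6: h = z + ψ = -33.55 + 40.98 = 7.43 m.
Pressure head at P-8: ψ = P/(ρg) = 640×1000 / (1000 × 9.81) = 65.24 m.
Total head at P-8: h = z + ψ = -54.10 + 65.24 = 11.14 m.
Head difference: h(P-6) − h(P-8) = 7.43 − 11.14 = -3.71 m.
Hydraulic gradient: i = |Δh| / L = 3.71 / 1420.8 = 0.00261.

i ≈ 0.00261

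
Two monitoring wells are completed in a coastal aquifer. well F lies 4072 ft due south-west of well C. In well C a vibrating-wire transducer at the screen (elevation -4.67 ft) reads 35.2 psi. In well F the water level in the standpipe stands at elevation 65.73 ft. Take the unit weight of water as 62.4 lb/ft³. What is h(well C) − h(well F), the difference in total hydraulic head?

Δh ≈ 10.83 ft

Pressure head at well C: ψ = 144·P/γ = 144 × 35.2 / 62.4 = 81.23 ft.
Total head at well C: h = z + ψ = -4.67 + 81.23 = 76.56 ft.
Total head at well F: h = 65.73 ft (water level in the piezometer is the total head).
Head difference: h(well C) − h(well F) = 76.56 − 65.73 = 10.83 ft.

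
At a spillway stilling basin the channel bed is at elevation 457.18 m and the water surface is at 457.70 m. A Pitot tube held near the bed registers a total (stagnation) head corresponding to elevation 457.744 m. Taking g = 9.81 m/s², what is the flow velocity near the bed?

Near the bed, under hydrostatic conditions, the piezometric head (z + ψ) equals the free-surface elevation, 457.70 m.
Velocity head = total − piezometric = 457.744 − 457.70 = 0.044 m.
v = √(2g·h_v) = √(2 × 9.81 × 0.044) = 0.929 m/s.

v ≈ 0.929 m/s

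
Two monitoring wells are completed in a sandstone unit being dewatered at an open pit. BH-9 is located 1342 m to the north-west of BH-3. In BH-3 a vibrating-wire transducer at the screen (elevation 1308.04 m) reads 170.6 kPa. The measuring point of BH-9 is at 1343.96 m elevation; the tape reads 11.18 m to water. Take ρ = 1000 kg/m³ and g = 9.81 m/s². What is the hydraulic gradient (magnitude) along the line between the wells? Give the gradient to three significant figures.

Pressure head at BH-3: ψ = P/(ρg) = 170.6×1000 / (1000 × 9.81) = 17.39 m.
Total head at BH-3: h = z + ψ = 1308.04 + 17.39 = 1325.43 m.
Total head at BH-9: h = 1343.96 − 11.18 = 1332.78 m.
Head difference: h(BH-3) − h(BH-9) = 1325.43 − 1332.78 = -7.35 m.
Hydraulic gradient: i = |Δh| / L = 7.35 / 1342 = 0.00548.

i ≈ 0.00548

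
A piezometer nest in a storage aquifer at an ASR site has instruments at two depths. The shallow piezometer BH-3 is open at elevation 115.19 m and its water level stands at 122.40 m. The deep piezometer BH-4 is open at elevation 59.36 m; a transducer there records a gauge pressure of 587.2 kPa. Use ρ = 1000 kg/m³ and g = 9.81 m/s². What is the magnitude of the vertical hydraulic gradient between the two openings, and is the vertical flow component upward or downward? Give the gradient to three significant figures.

|i_v| ≈ 0.0570; vertical flow is downward

Total head at BH-3: h = 122.40 m (water level in the standpipe).
Pressure head at BH-4: ψ = P/(ρg) = 587.2×1000 / (1000 × 9.81) = 59.86 m.
Total head at BH-4: h = z + ψ = 59.36 + 59.86 = 119.22 m.
Δh = h(BH-3) − h(BH-4) = 122.40 − 119.22 = 3.18 m.
Vertical separation Δz = 115.19 − 59.36 = 55.83 m.
|i_v| = |Δh| / Δz = 3.18 / 55.83 = 0.0570.
Head is higher in the shallow piezometer, so vertical flow is downward (recharge condition).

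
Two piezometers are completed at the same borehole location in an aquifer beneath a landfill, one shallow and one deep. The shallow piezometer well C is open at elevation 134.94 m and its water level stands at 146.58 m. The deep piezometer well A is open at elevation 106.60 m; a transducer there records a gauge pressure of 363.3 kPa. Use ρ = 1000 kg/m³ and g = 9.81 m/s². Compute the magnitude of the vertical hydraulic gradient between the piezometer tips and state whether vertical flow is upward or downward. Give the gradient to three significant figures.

|i_v| ≈ 0.104; vertical flow is downward

Total head at well C: h = 146.58 m (water level in the standpipe).
Pressure head at well A: ψ = P/(ρg) = 363.3×1000 / (1000 × 9.81) = 37.03 m.
Total head at well A: h = z + ψ = 106.60 + 37.03 = 143.63 m.
Δh = h(well C) − h(well A) = 146.58 − 143.63 = 2.95 m.
Vertical separation Δz = 134.94 − 106.60 = 28.34 m.
|i_v| = |Δh| / Δz = 2.95 / 28.34 = 0.104.
Head is higher in the shallow piezometer, so vertical flow is downward (recharge condition).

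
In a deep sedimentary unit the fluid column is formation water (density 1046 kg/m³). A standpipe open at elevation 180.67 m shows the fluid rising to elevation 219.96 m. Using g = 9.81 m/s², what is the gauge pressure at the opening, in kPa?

Pressure head ψ = h − z = 219.96 − 180.67 = 39.29 m.
P = ρgψ = 1046 × 9.81 × 39.29 = 403165 Pa ≈ 403 kPa.

P ≈ 403 kPa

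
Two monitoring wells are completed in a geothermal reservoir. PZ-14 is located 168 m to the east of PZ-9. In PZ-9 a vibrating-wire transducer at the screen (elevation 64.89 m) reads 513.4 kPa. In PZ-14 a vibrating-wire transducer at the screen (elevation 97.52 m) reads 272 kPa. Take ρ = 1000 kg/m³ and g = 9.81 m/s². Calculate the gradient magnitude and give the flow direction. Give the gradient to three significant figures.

i ≈ 0.0478; groundwater flows toward the west

Pressure head at PZ-9: ψ = P/(ρg) = 513.4×1000 / (1000 × 9.81) = 52.33 m.
Total head at PZ-9: h = z + ψ = 64.89 + 52.33 = 117.22 m.
Pressure head at PZ-14: ψ = P/(ρg) = 272×1000 / (1000 × 9.81) = 27.73 m.
Total head at PZ-14: h = z + ψ = 97.52 + 27.73 = 125.25 m.
Head difference: h(PZ-9) − h(PZ-14) = 117.22 − 125.25 = -8.03 m.
Hydraulic gradient: i = |Δh| / L = 8.03 / 168 = 0.0478.
Flow is from higher to lower head: from PZ-14 toward PZ-9, i.e. toward the west.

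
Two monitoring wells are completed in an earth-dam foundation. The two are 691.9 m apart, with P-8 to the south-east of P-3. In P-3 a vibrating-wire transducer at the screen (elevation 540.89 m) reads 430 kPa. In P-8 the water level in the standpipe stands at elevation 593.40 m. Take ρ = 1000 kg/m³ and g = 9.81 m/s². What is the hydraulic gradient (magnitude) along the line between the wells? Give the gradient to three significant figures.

Pressure head at P-3: ψ = P/(ρg) = 430×1000 / (1000 × 9.81) = 43.83 m.
Total head at P-3: h = z + ψ = 540.89 + 43.83 = 584.72 m.
Total head at P-8: h = 593.40 m (water level in the piezometer is the total head).
Head difference: h(P-3) − h(P-8) = 584.72 − 593.40 = -8.68 m.
Hydraulic gradient: i = |Δh| / L = 8.68 / 691.9 = 0.0125.

i ≈ 0.0125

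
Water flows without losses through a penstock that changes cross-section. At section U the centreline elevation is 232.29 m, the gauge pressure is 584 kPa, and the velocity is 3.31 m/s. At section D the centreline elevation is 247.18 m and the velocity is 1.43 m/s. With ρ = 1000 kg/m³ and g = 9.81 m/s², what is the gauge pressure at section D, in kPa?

P₂ ≈ 442 kPa

Pressure head at U: ψ₁ = P₁/(ρg) = 584×1000 / (1000 × 9.81) = 59.53 m.
Velocity heads: v₁²/2g = 3.31²/19.62 = 0.558 m; v₂²/2g = 1.43²/19.62 = 0.104 m.
Total head H = z₁ + ψ₁ + v₁²/2g = 232.29 + 59.53 + 0.558 = 292.38 m.
ψ₂ = H − z₂ − v₂²/2g = 292.38 − 247.18 − 0.104 = 45.10 m.
P₂ = ρgψ₂ = 1000 × 9.81 × 45.10 ≈ 442 kPa.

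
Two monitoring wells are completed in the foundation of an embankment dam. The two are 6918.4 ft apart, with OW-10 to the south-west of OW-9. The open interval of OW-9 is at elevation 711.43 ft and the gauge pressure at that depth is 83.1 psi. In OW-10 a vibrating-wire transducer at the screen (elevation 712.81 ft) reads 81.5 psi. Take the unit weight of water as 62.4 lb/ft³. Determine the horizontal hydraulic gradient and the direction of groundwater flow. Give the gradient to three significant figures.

i ≈ 0.000334; groundwater flows toward the south-west

Pressure head at OW-9: ψ = 144·P/γ = 144 × 83.1 / 62.4 = 191.77 ft.
Total head at OW-9: h = z + ψ = 711.43 + 191.77 = 903.20 ft.
Pressure head at OW-10: ψ = 144·P/γ = 144 × 81.5 / 62.4 = 188.08 ft.
Total head at OW-10: h = z + ψ = 712.81 + 188.08 = 900.89 ft.
Head difference: h(OW-9) − h(OW-10) = 903.20 − 900.89 = 2.31 ft.
Hydraulic gradient: i = |Δh| / L = 2.31 / 6918.4 = 0.000334.
Flow is from higher to lower head: from OW-9 toward OW-10, i.e. toward the south-west.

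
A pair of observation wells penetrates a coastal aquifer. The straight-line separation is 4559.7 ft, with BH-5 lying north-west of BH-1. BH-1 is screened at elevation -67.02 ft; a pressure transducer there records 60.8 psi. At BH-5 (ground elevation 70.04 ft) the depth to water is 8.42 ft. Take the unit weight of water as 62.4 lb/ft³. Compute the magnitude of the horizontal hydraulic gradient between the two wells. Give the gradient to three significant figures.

i ≈ 0.00256

Pressure head at BH-1: ψ = 144·P/γ = 144 × 60.8 / 62.4 = 140.31 ft.
Total head at BH-1: h = z + ψ = -67.02 + 140.31 = 73.29 ft.
Total head at BH-5: h = 70.04 − 8.42 = 61.62 ft.
Head difference: h(BH-1) − h(BH-5) = 73.29 − 61.62 = 11.67 ft.
Hydraulic gradient: i = |Δh| / L = 11.67 / 4559.7 = 0.00256.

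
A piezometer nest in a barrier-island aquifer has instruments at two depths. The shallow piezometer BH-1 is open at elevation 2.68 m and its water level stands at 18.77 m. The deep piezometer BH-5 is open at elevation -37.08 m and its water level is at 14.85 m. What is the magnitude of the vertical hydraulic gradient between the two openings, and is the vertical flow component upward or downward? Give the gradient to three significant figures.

|i_v| ≈ 0.0986; vertical flow is downward

Total head at BH-1: h = 18.77 m (water level in the standpipe).
Total head at BH-5: h = 14.85 m.
Δh = h(BH-1) − h(BH-5) = 18.77 − 14.85 = 3.92 m.
Vertical separation Δz = 2.68 − (-37.08) = 39.76 m.
|i_v| = |Δh| / Δz = 3.92 / 39.76 = 0.0986.
Head is higher in the shallow piezometer, so vertical flow is downward (recharge condition).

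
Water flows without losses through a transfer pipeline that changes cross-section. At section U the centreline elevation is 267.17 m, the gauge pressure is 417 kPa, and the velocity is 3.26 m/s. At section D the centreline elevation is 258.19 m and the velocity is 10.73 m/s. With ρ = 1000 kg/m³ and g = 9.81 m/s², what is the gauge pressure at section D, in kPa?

Pressure head at U: ψ₁ = P₁/(ρg) = 417×1000 / (1000 × 9.81) = 42.51 m.
Velocity heads: v₁²/2g = 3.26²/19.62 = 0.542 m; v₂²/2g = 10.73²/19.62 = 5.868 m.
Total head H = z₁ + ψ₁ + v₁²/2g = 267.17 + 42.51 + 0.542 = 310.22 m.
ψ₂ = H − z₂ − v₂²/2g = 310.22 − 258.19 − 5.868 = 46.16 m.
P₂ = ρgψ₂ = 1000 × 9.81 × 46.16 ≈ 453 kPa.

P₂ ≈ 453 kPa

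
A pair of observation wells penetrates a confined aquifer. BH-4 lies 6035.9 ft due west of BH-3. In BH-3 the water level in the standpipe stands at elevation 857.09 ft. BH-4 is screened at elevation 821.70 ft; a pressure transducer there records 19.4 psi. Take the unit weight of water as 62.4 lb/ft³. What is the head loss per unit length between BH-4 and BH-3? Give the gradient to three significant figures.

i ≈ 0.00155 ft/ft

Total head at BH-3: h = 857.09 ft (water level in the piezometer is the total head).
Pressure head at BH-4: ψ = 144·P/γ = 144 × 19.4 / 62.4 = 44.77 ft.
Total head at BH-4: h = z + ψ = 821.70 + 44.77 = 866.47 ft.
Head difference: h(BH-3) − h(BH-4) = 857.09 − 866.47 = -9.38 ft.
Hydraulic gradient: i = |Δh| / L = 9.38 / 6035.9 = 0.00155.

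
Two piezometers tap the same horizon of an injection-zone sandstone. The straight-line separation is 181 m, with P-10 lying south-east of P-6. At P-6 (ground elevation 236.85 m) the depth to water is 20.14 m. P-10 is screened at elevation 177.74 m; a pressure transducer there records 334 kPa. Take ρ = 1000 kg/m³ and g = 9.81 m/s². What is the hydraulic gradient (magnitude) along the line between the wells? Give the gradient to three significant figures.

i ≈ 0.0272

Total head at P-6: h = 236.85 − 20.14 = 216.71 m.
Pressure head at P-10: ψ = P/(ρg) = 334×1000 / (1000 × 9.81) = 34.05 m.
Total head at P-10: h = z + ψ = 177.74 + 34.05 = 211.79 m.
Head difference: h(P-6) − h(P-10) = 216.71 − 211.79 = 4.92 m.
Hydraulic gradient: i = |Δh| / L = 4.92 / 181 = 0.0272.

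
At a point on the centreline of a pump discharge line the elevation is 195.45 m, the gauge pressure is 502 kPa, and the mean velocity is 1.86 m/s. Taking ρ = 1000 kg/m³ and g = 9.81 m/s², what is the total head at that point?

h ≈ 246.80 m

Pressure head ψ = P/(ρg) = 502×1000 / (1000 × 9.81) = 51.17 m.
Velocity head = v²/(2g) = 1.86² / (2 × 9.81) = 0.176 m.
h = z + ψ + v²/(2g) = 195.45 + 51.17 + 0.176 = 246.80 m.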